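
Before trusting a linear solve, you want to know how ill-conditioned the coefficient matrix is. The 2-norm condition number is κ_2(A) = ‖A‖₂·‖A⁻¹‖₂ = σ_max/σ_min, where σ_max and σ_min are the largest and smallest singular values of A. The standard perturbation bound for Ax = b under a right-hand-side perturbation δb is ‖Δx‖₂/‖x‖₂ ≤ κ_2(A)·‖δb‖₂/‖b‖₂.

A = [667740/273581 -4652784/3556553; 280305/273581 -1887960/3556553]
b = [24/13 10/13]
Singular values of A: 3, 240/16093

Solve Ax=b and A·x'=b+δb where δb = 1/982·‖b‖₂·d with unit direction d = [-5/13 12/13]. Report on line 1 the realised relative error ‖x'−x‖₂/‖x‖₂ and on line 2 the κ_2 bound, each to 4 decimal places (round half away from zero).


largest singular value 3, smallest 240/16093
κ_2(A) = 3 / (240/16093) = 201.1625
κ_2(A)·‖δb‖/‖b‖ = 0.2048
solve Ax = b  →  x = [0.5882 -0.3137]
‖b‖ = 2.0000, ‖x‖ = 0.6667
with δb = [-0.0008 0.0019], A·Δx = δb → ‖Δx‖ = 0.1366
relative error = 0.2048
so the bound is sharp here: realised error equals the bound

0.2048
0.2048


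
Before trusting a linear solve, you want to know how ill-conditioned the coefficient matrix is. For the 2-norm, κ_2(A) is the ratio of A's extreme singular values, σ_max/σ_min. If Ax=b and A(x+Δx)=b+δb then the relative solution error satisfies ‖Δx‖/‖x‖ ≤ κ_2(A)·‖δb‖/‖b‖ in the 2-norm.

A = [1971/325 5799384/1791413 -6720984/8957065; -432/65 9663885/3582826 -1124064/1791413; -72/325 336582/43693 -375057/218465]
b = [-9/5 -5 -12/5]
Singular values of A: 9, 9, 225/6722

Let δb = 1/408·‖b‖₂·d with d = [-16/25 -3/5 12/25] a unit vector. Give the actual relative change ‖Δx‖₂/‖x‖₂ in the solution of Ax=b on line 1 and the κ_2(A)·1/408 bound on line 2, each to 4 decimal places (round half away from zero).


from the listed singular values, σ₁ = 9, σ_n = 225/6722
κ = σ_max/σ_min = 9/(225/6722) = 268.8800
perturbation bound = 268.8800·1/408 = 0.6590
solve Ax = b  →  x = [0.2821 19.2072 87.5457]
2-norm of b is 5.8310; of x, 89.6284
δb = ε·‖b‖·d = [-0.0091 -0.0086 0.0069]; solving A·Δx = δb gives ‖Δx‖ = 0.4270
relative error = 0.0048
so the bound overstates the realised error by a factor of ≈ 138.3403 (computed from the unrounded values)

0.0048
0.6590


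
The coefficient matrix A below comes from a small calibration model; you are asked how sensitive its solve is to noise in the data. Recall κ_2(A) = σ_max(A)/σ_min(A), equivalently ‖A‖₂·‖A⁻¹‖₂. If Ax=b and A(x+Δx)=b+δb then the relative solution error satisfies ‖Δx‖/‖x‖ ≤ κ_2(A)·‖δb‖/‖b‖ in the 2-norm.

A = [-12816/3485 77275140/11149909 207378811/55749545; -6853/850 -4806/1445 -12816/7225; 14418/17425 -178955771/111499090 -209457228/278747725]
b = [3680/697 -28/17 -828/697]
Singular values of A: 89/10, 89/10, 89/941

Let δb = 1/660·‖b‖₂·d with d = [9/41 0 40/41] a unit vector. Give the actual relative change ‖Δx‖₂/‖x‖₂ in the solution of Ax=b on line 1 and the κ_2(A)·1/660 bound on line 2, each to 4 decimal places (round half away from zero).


0.1426
0.1426

σ_max = 89/10, σ_min = 89/941
κ = σ_max/σ_min = (89/10)/(89/941) = 94.1000
κ_2(A)·‖δb‖/‖b‖ = 0.1426
solve Ax = b  →  x = [-0.0899 0.5552 0.2961]
‖b‖ = 5.6569, ‖x‖ = 0.6356
with δb = [0.0019 0.0000 0.0084], A·Δx = δb → ‖Δx‖ = 0.0906
relative error = 0.1426
so the bound is sharp here: realised error equals the bound


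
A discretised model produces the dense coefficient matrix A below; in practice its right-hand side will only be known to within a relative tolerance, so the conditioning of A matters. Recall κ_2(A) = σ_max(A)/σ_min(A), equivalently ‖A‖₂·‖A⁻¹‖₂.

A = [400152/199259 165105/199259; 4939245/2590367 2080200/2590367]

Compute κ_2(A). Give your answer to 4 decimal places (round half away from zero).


274.8400

form AᵀA = [61185131361/7978598329 25493408640/7978598329; 25493408640/7978598329 10623204225/7978598329] with trace 424901394/47210641 and determinant 50625/47210641
λ_max, λ_min = (424901394/47210641 ± √180531634468340736/2228844623630881)/2 = 9, 5625/47210641
so κ_2 = √(9 / (5625/47210641)) = 274.8400


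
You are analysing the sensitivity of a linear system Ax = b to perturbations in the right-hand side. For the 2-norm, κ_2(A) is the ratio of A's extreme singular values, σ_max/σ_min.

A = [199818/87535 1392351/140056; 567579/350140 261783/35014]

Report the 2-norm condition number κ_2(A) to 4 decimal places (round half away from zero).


170.8000

AᵀA = [38439266049/4903920784 85359865095/2451960392; 85359865095/2451960392 3035126732625/19615683136]; tr = 1897015941/11669056, det = 169130025/186704896
solving λ² − 1897015941/11669056·λ + 169130025/186704896 = 0 gives λ = 2601/16, 65025/11669056
κ_2(A) = √(λ_max/λ_min) = √((2601/16) / (65025/11669056)) = 170.8000


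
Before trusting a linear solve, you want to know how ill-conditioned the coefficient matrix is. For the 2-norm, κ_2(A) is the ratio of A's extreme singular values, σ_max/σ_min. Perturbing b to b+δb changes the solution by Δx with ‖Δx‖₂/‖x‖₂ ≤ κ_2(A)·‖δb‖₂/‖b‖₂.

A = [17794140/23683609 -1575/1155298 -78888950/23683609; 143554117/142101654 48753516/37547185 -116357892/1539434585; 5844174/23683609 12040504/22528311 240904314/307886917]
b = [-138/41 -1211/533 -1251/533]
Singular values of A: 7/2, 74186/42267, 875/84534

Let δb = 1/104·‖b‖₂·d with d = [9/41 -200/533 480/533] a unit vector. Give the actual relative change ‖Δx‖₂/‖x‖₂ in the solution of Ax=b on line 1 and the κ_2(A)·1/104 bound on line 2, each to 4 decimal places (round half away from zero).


largest singular value 7/2, smallest 875/84534
κ_2(A) = (7/2) / (875/84534) = 338.1360
worst-case relative error ≤ 338.1360 × 1/104 = 3.2513
solve Ax = b  →  x = [-151.9950 114.5650 -33.3203]
‖b‖ = 4.6904, ‖x‖ = 193.2300
with δb = [0.0099 -0.0169 0.0406], A·Δx = δb → ‖Δx‖ = 4.3571
relative error = 0.0225
realised/bound (from unrounded values) ≈ 0.0069

0.0225
3.2513


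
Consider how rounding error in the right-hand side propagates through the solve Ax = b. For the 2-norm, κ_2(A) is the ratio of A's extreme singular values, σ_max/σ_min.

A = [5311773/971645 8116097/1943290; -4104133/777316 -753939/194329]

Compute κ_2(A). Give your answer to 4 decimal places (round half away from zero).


M = AᵀA = [1037498942329/17961360400 194504611257/4490340100; 194504611257/4490340100 145913712349/4490340100]. tr(M)=64846151669/718454416, det(M)=2036265625/2873817664
eigenvalues of AᵀA: λ = (tr ± √(tr²−4·det))/2 = 361/4, 5640625/718454416
κ_2(A) = √(λ_max/λ_min) = √((361/4) / (5640625/718454416)) = 107.2160

107.2160


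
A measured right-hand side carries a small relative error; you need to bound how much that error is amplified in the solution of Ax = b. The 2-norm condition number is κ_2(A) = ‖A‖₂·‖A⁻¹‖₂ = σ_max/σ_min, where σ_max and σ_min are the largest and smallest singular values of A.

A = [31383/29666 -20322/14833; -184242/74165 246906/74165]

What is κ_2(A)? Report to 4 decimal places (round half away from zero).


M = AᵀA = [949128849/130188100 -316346283/32547025; -316346283/32547025 421817544/32547025]. tr(M)=105455961/5207524, det(M)=18225/1301881
λ_max, λ_min = (105455961/5207524 ± √11119441196435121/27118306210576)/2 = 81/4, 900/1301881
σ_max=√(81/4)=(9/2), σ_min=√(900/1301881)=(30/1141) → κ = 171.1500

171.1500


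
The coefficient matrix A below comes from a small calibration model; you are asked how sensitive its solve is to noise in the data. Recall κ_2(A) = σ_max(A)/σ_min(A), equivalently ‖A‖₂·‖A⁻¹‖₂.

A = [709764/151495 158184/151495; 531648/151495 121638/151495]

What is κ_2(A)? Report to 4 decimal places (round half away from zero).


AᵀA = [31456581264/918029401 7077676320/918029401; 7077676320/918029401 1592719236/918029401]; tr = 19660500/546121, det = 5184/546121
char-poly roots: 36 and 144/546121
so κ_2 = √(36 / (144/546121)) = 369.5000

369.5000


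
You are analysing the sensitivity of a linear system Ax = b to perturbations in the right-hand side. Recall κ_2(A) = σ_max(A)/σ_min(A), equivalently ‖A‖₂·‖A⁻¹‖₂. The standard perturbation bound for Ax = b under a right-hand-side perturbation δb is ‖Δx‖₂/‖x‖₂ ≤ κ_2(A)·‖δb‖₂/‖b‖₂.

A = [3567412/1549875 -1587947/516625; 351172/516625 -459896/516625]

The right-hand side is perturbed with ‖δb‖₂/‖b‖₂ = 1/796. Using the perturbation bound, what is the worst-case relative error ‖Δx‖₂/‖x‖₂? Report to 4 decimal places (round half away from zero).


form AᵀA = [22138118944/3843380025 -9838990364/1281126675; -9838990364/1281126675 4372928009/427042225] with trace 2459778841/153735201 and determinant 250000/153735201
solving λ² − 2459778841/153735201·λ + 250000/153735201 = 0 gives λ = 16, 15625/153735201
so κ_2 = √(16 / (15625/153735201)) = 396.7680
κ_2(A)·‖δb‖/‖b‖ = 0.4985

0.4985


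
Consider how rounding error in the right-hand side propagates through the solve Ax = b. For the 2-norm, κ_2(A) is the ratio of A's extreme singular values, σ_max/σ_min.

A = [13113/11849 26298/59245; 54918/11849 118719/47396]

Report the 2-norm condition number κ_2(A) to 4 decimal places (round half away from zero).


AᵀA = [1896453/83521 10106613/835210; 10106613/835210 216192969/33408400]; tr = 3372921/115600, det = 59049/115600
char-poly roots: 729/25 and 81/4624
κ_2(A) = √(λ_max/λ_min) = √((729/25) / (81/4624)) = 40.8000

40.8000


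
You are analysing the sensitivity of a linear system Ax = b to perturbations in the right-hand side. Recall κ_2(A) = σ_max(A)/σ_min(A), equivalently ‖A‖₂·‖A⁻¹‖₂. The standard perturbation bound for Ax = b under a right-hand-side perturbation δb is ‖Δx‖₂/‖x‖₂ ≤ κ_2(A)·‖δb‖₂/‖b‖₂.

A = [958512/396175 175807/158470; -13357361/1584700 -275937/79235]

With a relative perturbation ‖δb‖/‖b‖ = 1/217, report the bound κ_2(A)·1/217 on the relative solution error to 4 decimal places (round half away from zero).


0.4494

M = AᵀA = [308990427121/4018038544 32182530885/1004509636; 32182530885/1004509636 13418920525/1004509636]. tr(M)=2145953309/23775376, det(M)=81450625/95101504
λ_max, λ_min = (2145953309/23775376 ± √4603179085173239481/565268503941376)/2 = 361/4, 225625/23775376
κ_2(A) = √(λ_max/λ_min) = √((361/4) / (225625/23775376)) = 97.5200
κ_2(A)·‖δb‖/‖b‖ = 0.4494


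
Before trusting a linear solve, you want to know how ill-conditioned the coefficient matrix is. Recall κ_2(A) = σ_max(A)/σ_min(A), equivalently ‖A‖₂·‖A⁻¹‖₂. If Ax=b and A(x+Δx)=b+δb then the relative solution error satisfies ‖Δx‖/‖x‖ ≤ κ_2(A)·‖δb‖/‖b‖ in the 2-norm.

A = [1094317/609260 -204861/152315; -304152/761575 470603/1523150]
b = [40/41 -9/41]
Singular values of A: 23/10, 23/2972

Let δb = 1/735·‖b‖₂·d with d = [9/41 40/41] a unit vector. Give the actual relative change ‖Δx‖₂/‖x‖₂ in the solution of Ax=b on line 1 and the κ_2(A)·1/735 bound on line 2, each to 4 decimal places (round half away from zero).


0.4044
0.4044

σ_max = 23/10, σ_min = 23/2972
condition number: (23/10) ÷ (23/2972) = 297.2000
perturbation bound = 297.2000·1/735 = 0.4044
solve Ax = b  →  x = [0.3478 -0.2609]
‖b‖₂ = 1.0000 and ‖x‖₂ = 0.4348
with δb = [0.0003 0.0013], A·Δx = δb → ‖Δx‖ = 0.1758
relative error = 0.4044
tightness: 0.4044 against a bound of 0.4044; the bound is attained (ratio 1)


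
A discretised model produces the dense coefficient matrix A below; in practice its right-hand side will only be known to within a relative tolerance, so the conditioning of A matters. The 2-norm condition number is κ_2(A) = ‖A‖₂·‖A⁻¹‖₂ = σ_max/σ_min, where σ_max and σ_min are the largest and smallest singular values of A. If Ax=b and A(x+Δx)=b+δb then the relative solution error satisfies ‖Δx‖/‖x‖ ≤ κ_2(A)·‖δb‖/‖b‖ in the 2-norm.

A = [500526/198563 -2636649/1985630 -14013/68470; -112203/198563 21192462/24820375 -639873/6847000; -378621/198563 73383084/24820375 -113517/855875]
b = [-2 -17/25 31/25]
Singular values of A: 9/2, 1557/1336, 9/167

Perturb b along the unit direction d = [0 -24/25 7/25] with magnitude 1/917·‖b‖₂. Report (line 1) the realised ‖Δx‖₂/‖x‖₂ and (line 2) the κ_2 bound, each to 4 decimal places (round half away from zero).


from the listed singular values, σ₁ = 9/2, σ_n = 9/167
κ = σ_max/σ_min = (9/2)/(9/167) = 83.5000
κ_2(A)·‖δb‖/‖b‖ = 0.0911
solve Ax = b  →  x = [2.0368 2.5536 18.2913]
‖b‖₂ = 2.4495 and ‖x‖₂ = 18.5807
with δb = [0.0000 -0.0026 0.0007], A·Δx = δb → ‖Δx‖ = 0.0496
realised ‖Δx‖/‖x‖ = 0.0027
so the bound overstates the realised error by a factor of ≈ 34.1349 (computed from the unrounded values)

0.0027
0.0911


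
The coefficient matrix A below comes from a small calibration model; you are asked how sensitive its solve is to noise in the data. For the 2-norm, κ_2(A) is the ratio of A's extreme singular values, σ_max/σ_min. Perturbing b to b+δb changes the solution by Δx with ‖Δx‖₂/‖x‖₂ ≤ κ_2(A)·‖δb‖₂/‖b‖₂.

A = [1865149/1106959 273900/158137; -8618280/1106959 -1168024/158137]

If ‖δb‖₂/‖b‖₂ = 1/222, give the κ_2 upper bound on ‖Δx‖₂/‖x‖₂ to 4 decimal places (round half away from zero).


0.5242

M = AᵀA = [46254331321/728946001 6292220220/104135143; 6292220220/104135143 856217296/14876449]. tr(M)=104885825/866761, det(M)=937024/866761
char-poly roots: 121 and 7744/866761
σ_max=√121=11, σ_min=√(7744/866761)=(88/931) → κ = 116.3750
worst-case relative error ≤ 116.3750 × 1/222 = 0.5242


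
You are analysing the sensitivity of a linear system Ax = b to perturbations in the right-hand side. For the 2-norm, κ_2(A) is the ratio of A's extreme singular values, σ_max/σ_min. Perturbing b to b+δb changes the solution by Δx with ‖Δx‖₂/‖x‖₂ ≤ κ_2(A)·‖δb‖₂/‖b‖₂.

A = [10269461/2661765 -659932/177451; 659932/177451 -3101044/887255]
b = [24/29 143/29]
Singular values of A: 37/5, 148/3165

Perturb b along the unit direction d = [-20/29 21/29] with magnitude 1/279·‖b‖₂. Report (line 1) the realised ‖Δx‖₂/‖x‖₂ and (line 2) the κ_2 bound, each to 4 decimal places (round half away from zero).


from the listed singular values, σ₁ = 37/5, σ_n = 148/3165
κ = σ_max/σ_min = (37/5)/(148/3165) = 158.2500
κ_2(A)·‖δb‖/‖b‖ = 0.5672
solve Ax = b  →  x = [44.6365 46.0846]
‖b‖₂ = 5.0000 and ‖x‖₂ = 64.1577
with δb = [-0.0124 0.0130], A·Δx = δb → ‖Δx‖ = 0.3832
relative error = 0.0060
tightness: 0.0060 against a bound of 0.5672 (unrounded ratio ≈ 0.0105)

0.0060
0.5672


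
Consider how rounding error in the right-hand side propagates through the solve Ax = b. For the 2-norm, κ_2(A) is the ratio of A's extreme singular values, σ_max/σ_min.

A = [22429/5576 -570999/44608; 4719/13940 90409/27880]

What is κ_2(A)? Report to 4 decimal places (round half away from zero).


AᵀA = [7534549/462400 -186405219/3699200; -186405219/3699200 5160094489/29593600]; tr = 225692225/1183744, det = 5719140625/18939904
eigenvalues of AᵀA: λ = (tr ± √(tr²−4·det))/2 = 3025/16, 1890625/1183744
κ_2(A) = √(λ_max/λ_min) = √((3025/16) / (1890625/1183744)) = 10.8800

10.8800


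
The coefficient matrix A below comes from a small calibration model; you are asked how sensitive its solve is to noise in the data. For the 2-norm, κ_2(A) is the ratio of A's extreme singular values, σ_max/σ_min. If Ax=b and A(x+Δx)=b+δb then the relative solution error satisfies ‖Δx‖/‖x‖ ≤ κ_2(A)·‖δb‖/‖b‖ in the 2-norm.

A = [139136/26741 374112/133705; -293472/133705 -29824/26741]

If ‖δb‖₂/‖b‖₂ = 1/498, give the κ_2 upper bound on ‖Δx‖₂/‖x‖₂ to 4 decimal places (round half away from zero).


0.2430

M = AᵀA = [3373351936/105781225 71958528/4231249; 71958528/4231249 959742976/105781225]. tr(M)=14993408/366025, det(M)=1048576/9150625
solving λ² − 14993408/366025·λ + 1048576/9150625 = 0 gives λ = 1024/25, 1024/366025
so κ_2 = √((1024/25) / (1024/366025)) = 121.0000
bound on ‖Δx‖/‖x‖: κ·ε = 121.0000·1/498 = 0.2430


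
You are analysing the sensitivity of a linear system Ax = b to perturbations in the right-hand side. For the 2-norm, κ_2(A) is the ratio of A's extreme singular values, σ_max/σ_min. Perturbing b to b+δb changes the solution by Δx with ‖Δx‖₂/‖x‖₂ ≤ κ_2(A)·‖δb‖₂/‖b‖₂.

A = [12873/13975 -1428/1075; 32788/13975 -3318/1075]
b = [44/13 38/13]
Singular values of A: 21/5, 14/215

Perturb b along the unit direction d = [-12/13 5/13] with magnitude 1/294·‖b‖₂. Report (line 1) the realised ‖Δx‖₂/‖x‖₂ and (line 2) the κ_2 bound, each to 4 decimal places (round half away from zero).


largest singular value 21/5, smallest 14/215
κ_2(A) = (21/5) / (14/215) = 64.5000
bound on ‖Δx‖/‖x‖: κ·ε = 64.5000·1/294 = 0.2194
solve Ax = b  →  x = [-24.0000 -19.1905]
‖b‖₂ = 4.4721 and ‖x‖₂ = 30.7290
δb = ε·‖b‖·d = [-0.0140 0.0059]; solving A·Δx = δb gives ‖Δx‖ = 0.2336
dividing the unrounded norms, ‖Δx‖/‖x‖ = 0.0076
realised/bound (from unrounded values) ≈ 0.0347

0.0076
0.2194


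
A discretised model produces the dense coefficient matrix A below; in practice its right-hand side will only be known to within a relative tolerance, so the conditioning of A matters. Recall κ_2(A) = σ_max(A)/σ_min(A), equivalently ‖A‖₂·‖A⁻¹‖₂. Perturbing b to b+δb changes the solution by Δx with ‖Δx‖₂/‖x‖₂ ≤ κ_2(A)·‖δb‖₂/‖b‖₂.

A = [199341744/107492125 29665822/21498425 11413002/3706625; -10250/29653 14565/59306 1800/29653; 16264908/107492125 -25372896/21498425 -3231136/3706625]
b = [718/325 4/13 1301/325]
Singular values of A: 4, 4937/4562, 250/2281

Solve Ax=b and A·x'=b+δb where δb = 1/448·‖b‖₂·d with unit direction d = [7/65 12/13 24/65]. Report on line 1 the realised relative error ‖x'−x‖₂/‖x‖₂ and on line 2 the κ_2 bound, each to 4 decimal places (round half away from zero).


largest singular value 4, smallest 250/2281
condition number: 4 ÷ (250/2281) = 36.4960
κ_2(A)·‖δb‖/‖b‖ = 0.0815
solve Ax = b  →  x = [-7.9136 -12.6410 11.1488]
2-norm of b is 4.5826; of x, 18.6202
re-solving with b+δb shifts x by Δx of norm 0.0933
realised ‖Δx‖/‖x‖ = 0.0050
tightness: 0.0050 against a bound of 0.0815 (unrounded ratio ≈ 0.0615)

0.0050
0.0815


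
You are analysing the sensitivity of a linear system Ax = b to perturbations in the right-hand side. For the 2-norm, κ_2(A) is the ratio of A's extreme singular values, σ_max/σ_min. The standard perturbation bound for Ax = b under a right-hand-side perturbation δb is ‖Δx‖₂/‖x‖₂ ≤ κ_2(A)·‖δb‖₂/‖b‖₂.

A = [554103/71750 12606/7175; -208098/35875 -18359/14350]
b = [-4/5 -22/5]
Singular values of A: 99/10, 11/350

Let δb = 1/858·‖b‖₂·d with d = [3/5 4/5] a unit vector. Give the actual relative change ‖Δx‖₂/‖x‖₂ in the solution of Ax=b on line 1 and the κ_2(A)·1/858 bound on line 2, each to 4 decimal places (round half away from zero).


0.0013
0.3671

largest singular value 99/10, smallest 11/350
κ = σ_max/σ_min = (99/10)/(11/350) = 315.0000
κ_2(A)·‖δb‖/‖b‖ = 0.3671
solve Ax = b  →  x = [28.1350 -124.1242]
‖b‖₂ = 4.4721 and ‖x‖₂ = 127.2729
with δb = [0.0031 0.0042], A·Δx = δb → ‖Δx‖ = 0.1658
relative error = 0.0013
so the bound overstates the realised error by a factor of ≈ 281.7449 (computed from the unrounded values)


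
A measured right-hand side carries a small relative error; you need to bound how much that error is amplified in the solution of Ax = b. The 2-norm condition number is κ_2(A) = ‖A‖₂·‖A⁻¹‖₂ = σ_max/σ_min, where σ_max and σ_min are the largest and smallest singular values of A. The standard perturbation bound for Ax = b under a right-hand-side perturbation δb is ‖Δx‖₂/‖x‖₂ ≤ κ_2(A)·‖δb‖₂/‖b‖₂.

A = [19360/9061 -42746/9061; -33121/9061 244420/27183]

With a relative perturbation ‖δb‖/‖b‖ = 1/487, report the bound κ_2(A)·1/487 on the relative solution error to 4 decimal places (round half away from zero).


0.1263

AᵀA = [5092769/284089 -36602500/852267; -36602500/852267 263619796/2556801]; tr = 1831093/15129, det = 58564/15129
solving λ² − 1831093/15129·λ + 58564/15129 = 0 gives λ = 121, 484/15129
so κ_2 = √(121 / (484/15129)) = 61.5000
κ_2(A)·‖δb‖/‖b‖ = 0.1263


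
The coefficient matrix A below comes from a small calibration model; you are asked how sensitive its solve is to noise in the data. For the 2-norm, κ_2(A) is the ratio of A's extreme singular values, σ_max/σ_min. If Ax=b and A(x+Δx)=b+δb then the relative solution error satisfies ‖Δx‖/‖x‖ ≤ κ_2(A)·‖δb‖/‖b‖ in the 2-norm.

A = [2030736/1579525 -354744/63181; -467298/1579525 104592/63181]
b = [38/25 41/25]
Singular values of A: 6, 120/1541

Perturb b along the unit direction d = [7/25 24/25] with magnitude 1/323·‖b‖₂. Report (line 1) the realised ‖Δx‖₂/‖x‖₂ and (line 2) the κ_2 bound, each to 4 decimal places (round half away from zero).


σ_max = 6, σ_min = 120/1541
κ = σ_max/σ_min = 6/(120/1541) = 77.0500
bound on ‖Δx‖/‖x‖: κ·ε = 77.0500·1/323 = 0.2385
solve Ax = b  →  x = [25.0935 5.4752]
‖b‖₂ = 2.2361 and ‖x‖₂ = 25.6839
Δx = A⁻¹·δb where δb = 1/323·2.2361·d; ‖Δx‖ = 0.0889
realised ‖Δx‖/‖x‖ = 0.0035
tightness: 0.0035 against a bound of 0.2385 (unrounded ratio ≈ 0.0145)

0.0035
0.2385


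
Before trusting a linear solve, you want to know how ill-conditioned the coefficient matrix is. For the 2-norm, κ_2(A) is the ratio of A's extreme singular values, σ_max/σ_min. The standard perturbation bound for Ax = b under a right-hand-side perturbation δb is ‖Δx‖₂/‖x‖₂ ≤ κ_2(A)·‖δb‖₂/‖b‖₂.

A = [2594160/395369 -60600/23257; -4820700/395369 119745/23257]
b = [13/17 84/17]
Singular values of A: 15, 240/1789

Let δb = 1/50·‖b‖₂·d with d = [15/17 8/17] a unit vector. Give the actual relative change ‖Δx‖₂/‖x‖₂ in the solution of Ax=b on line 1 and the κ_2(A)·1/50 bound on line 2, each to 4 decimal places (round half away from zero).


σ_max = 15, σ_min = 240/1789
κ_2(A) = 15 / (240/1789) = 111.8125
perturbation bound = 111.8125·1/50 = 2.2363
solve Ax = b  →  x = [8.3548 20.7449]
‖b‖ = 5.0000, ‖x‖ = 22.3641
δb = ε·‖b‖·d = [0.0882 0.0471]; solving A·Δx = δb gives ‖Δx‖ = 0.7454
realised ‖Δx‖/‖x‖ = 0.0333
realised/bound (from unrounded values) ≈ 0.0149

0.0333
2.2363


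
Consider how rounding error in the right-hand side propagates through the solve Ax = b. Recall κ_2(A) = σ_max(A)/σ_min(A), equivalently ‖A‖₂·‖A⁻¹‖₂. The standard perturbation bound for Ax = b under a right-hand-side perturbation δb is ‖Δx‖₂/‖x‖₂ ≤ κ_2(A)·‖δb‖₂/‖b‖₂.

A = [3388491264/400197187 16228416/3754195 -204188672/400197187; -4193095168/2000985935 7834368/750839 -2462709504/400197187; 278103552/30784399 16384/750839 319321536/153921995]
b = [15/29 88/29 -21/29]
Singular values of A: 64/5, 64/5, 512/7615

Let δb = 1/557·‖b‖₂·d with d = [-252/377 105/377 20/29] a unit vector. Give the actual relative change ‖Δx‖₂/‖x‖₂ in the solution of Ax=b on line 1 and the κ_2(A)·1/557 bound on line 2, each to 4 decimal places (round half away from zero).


0.3418
0.3418

largest singular value 64/5, smallest 512/7615
κ_2(A) = (64/5) / (512/7615) = 190.3750
perturbation bound = 190.3750·1/557 = 0.3418
solve Ax = b  →  x = [-0.0520 0.2068 -0.1248]
2-norm of b is 3.1623; of x, 0.2471
δb = ε·‖b‖·d = [-0.0038 0.0016 0.0039]; solving A·Δx = δb gives ‖Δx‖ = 0.0844
relative error = 0.3418
tightness: 0.3418 against a bound of 0.3418; the bound is attained (ratio 1)


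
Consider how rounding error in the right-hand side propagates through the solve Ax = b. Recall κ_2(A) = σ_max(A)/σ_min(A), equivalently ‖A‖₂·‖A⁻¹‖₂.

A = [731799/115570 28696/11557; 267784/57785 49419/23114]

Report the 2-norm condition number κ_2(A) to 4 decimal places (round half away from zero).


AᵀA = [32894514361/534256996 3423332160/133564249; 3423332160/133564249 5736079225/534256996]; tr = 114291697/1580642, det = 52200625/12645136
solving λ² − 114291697/1580642·λ + 52200625/12645136 = 0 gives λ = 289/4, 180625/3161284
σ_max=√(289/4)=(17/2), σ_min=√(180625/3161284)=(425/1778) → κ = 35.5600

35.5600


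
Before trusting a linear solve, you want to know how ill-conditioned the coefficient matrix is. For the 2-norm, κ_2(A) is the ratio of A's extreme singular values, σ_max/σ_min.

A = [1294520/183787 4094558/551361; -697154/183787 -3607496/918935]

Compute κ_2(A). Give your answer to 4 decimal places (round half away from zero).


form AᵀA = [7480296644/116877721 117810992768/1753165815; 117810992768/1753165815 1855575698596/26297487225] with trace 3538642443496/26297487225 and determinant 282912400/1051899489
solving λ² − 3538642443496/26297487225·λ + 282912400/1051899489 = 0 gives λ = 3364/25, 2102500/1051899489
σ_max=√(3364/25)=(58/5), σ_min=√(2102500/1051899489)=(1450/32433) → κ = 259.4640

259.4640


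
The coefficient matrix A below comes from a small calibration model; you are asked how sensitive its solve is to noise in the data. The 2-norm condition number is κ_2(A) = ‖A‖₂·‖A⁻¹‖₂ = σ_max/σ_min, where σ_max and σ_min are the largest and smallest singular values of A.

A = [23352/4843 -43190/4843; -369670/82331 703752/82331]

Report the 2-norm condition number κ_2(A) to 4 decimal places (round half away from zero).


M = AᵀA = [349883716/8059921 -655925760/8059921; -655925760/8059921 1229917444/8059921]. tr(M)=5466440/27889, det(M)=38416/27889
λ_max, λ_min = (5466440/27889 ± √29877680738304/777796321)/2 = 196, 196/27889
κ_2(A) = √(λ_max/λ_min) = √(196 / (196/27889)) = 167.0000

167.0000


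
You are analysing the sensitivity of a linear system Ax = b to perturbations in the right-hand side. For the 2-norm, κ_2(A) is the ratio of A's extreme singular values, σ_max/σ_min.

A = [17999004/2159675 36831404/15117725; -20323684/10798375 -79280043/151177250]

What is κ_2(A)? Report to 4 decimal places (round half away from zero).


form AᵀA = [5063745244576/69366390625 10338397363926/485564734375; 10338397363926/485564734375 84438166138729/13595812562500] with trace 1723091574521/21753300100 and determinant 250968964/5438325025
λ_max, λ_min = (1723091574521/21753300100 ± √2968957223734224046837041/473206065240660010000)/2 = 7921/100, 126736/217533001
κ = σ_max/σ_min = (89/10)/(356/14749) = 368.7250

368.7250


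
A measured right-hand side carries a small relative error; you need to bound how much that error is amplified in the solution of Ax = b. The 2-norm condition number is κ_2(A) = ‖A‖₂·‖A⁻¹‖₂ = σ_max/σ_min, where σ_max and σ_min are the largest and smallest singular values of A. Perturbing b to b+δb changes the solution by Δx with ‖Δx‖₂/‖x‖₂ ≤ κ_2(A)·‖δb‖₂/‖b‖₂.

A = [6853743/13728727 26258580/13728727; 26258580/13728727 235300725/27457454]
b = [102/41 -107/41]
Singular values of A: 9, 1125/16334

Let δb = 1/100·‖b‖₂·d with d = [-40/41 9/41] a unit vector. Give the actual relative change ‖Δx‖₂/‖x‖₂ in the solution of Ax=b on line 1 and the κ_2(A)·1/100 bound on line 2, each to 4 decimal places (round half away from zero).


0.0120
1.3067

σ_max = 9, σ_min = 1125/16334
κ_2(A) = 9 / (1125/16334) = 130.6720
κ_2(A)·‖δb‖/‖b‖ = 1.3067
solve Ax = b  →  x = [42.4462 -9.7782]
‖b‖₂ = 3.6056 and ‖x‖₂ = 43.5579
Δx = A⁻¹·δb where δb = 1/100·3.6056·d; ‖Δx‖ = 0.5235
relative error = 0.0120
so the bound overstates the realised error by a factor of ≈ 108.7271 (computed from the unrounded values)


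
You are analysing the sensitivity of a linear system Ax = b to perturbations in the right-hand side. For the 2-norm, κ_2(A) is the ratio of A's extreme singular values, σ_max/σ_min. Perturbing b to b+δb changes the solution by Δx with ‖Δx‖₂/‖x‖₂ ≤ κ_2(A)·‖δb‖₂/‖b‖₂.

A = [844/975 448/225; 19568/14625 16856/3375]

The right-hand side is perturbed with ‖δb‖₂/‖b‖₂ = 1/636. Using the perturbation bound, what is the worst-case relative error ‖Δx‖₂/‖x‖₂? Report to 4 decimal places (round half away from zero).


AᵀA = [3214096/1265625 31916416/3796875; 31916416/3796875 329283136/11390625]; tr = 573136/18225, det = 50176/18225
char-poly roots: 784/25 and 64/729
so κ_2 = √((784/25) / (64/729)) = 18.9000
perturbation bound = 18.9000·1/636 = 0.0297

0.0297


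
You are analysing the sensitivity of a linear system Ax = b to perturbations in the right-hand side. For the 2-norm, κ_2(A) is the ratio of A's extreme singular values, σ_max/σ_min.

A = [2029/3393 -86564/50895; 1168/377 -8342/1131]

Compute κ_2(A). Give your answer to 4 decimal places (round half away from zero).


78.3000

AᵀA = [8816845/885573 -317056772/13283595; -317056772/13283595 11416229092/199253925]; tr = 1030770709/15327225, det = 11303044/15327225
char-poly roots: 1681/25 and 6724/613089
κ_2(A) = √(λ_max/λ_min) = √((1681/25) / (6724/613089)) = 78.3000


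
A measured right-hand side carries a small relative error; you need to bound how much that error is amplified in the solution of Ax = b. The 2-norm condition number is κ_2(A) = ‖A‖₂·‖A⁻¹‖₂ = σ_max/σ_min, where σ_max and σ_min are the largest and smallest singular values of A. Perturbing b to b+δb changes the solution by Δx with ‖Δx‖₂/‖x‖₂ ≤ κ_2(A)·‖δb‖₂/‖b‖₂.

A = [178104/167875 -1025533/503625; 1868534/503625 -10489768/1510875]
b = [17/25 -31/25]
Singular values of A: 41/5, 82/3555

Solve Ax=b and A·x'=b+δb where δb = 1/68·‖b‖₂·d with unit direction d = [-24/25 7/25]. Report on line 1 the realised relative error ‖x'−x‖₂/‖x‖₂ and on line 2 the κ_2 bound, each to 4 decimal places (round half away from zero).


0.0208
5.2279

largest singular value 41/5, smallest 82/3555
condition number: (41/5) ÷ (82/3555) = 355.5000
worst-case relative error ≤ 355.5000 × 1/68 = 5.2279
solve Ax = b  →  x = [-38.3106 -20.2941]
‖b‖₂ = 1.4142 and ‖x‖₂ = 43.3538
with δb = [-0.0200 0.0058], A·Δx = δb → ‖Δx‖ = 0.9016
realised ‖Δx‖/‖x‖ = 0.0208
so the bound overstates the realised error by a factor of ≈ 251.3775 (computed from the unrounded values)


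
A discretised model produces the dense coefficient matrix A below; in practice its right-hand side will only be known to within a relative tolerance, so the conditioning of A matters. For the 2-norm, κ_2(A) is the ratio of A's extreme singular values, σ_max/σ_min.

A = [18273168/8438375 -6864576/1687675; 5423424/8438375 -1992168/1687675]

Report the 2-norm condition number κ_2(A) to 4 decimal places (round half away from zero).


397.1000

AᵀA = [34195030272/6701757425 -12822769152/1340351485; -12822769152/1340351485 4808577600/268070297]; tr = 9082910016/394221025, det = 1327104/394221025
eigenvalues of AᵀA: λ = (tr ± √(tr²−4·det))/2 = 576/25, 2304/15768841
σ_max=√(576/25)=(24/5), σ_min=√(2304/15768841)=(48/3971) → κ = 397.1000


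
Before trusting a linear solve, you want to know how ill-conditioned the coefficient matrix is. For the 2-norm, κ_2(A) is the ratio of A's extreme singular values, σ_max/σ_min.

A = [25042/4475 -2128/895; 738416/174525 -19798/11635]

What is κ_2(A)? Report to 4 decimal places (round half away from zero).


AᵀA = [59963198884/1218359025 -1665474944/81223935; -1665474944/81223935 46290308/5414929]; tr = 416440936/7209225, det = 2085136/7209225
solving λ² − 416440936/7209225·λ + 2085136/7209225 = 0 gives λ = 1444/25, 1444/288369
so κ_2 = √((1444/25) / (1444/288369)) = 107.4000

107.4000


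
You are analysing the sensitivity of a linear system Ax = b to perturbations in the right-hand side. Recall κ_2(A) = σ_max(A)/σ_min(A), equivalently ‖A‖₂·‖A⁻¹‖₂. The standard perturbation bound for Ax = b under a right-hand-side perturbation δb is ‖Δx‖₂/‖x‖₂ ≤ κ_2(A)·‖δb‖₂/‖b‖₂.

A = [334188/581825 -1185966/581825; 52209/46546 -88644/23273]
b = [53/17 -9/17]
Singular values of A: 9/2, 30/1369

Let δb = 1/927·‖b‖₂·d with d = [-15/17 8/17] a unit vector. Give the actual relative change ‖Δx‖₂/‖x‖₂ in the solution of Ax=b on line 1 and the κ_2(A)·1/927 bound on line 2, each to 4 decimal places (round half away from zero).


0.0011
0.2215

from the listed singular values, σ₁ = 9/2, σ_n = 30/1369
κ_2(A) = (9/2) / (30/1369) = 205.3500
worst-case relative error ≤ 205.3500 × 1/927 = 0.2215
solve Ax = b  →  x = [-131.3618 -38.5453]
2-norm of b is 3.1623; of x, 136.9002
re-solving with b+δb shifts x by Δx of norm 0.1557
relative error = 0.0011
so the bound overstates the realised error by a factor of ≈ 194.8124 (computed from the unrounded values)


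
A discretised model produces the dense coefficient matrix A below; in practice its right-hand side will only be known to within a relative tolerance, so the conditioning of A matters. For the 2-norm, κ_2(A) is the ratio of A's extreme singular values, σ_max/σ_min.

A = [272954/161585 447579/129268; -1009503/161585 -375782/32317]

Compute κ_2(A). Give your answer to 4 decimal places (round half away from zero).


AᵀA = [2573176925/61434617 9644592375/122869234; 9644592375/122869234 144689455625/982953872]; tr = 10932958025/57820816, det = 228765625/57820816
solving λ² − 10932958025/57820816·λ + 228765625/57820816 = 0 gives λ = 3025/16, 75625/3613801
so κ_2 = √((3025/16) / (75625/3613801)) = 95.0500

95.0500


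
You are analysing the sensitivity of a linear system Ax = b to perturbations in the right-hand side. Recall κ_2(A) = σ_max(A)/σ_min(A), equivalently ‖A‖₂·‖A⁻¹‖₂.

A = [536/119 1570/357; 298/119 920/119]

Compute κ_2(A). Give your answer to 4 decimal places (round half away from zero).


4.2000

form AᵀA = [376100/14161 1664000/42483; 1664000/42483 10082500/127449] with trace 46600/441 and determinant 250000/441
eigenvalues of AᵀA: λ = (tr ± √(tr²−4·det))/2 = 100, 2500/441
κ = σ_max/σ_min = 10/(50/21) = 4.2000


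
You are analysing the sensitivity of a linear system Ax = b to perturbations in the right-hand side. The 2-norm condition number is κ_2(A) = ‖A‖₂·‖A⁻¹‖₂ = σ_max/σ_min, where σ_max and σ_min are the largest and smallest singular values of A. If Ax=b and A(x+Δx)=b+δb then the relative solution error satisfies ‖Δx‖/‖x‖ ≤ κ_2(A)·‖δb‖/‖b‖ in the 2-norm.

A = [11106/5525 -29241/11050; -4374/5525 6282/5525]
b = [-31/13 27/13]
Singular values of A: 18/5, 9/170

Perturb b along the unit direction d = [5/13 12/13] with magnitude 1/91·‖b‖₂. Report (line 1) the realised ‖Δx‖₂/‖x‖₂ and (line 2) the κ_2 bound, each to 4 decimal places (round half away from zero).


0.0347
0.7473

σ_max = 18/5, σ_min = 9/170
κ = σ_max/σ_min = (18/5)/(9/170) = 68.0000
bound on ‖Δx‖/‖x‖: κ·ε = 68.0000·1/91 = 0.7473
solve Ax = b  →  x = [14.6111 12.0000]
2-norm of b is 3.1623; of x, 18.9073
with δb = [0.0134 0.0321], A·Δx = δb → ‖Δx‖ = 0.6564
dividing the unrounded norms, ‖Δx‖/‖x‖ = 0.0347
so the bound overstates the realised error by a factor of ≈ 21.5244 (computed from the unrounded values)


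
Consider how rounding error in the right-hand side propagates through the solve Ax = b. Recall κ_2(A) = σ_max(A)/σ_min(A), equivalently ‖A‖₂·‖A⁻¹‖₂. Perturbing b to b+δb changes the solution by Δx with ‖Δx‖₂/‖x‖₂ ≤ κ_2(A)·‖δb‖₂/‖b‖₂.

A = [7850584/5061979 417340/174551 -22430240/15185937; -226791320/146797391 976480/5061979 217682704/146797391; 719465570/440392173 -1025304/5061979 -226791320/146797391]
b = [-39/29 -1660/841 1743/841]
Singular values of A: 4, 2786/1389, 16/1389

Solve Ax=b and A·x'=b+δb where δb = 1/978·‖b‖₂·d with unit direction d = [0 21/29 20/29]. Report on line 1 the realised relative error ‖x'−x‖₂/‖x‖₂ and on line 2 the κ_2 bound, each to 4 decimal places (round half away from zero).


0.1851
0.3551

largest singular value 4, smallest 16/1389
κ_2(A) = 4 / (16/1389) = 347.2500
bound on ‖Δx‖/‖x‖: κ·ε = 347.2500·1/978 = 0.3551
solve Ax = b  →  x = [0.5837 -1.2845 -0.5559]
‖b‖₂ = 3.1623 and ‖x‖₂ = 1.5164
re-solving with b+δb shifts x by Δx of norm 0.2807
dividing the unrounded norms, ‖Δx‖/‖x‖ = 0.1851
so the bound overstates the realised error by a factor of ≈ 1.9182 (computed from the unrounded values)


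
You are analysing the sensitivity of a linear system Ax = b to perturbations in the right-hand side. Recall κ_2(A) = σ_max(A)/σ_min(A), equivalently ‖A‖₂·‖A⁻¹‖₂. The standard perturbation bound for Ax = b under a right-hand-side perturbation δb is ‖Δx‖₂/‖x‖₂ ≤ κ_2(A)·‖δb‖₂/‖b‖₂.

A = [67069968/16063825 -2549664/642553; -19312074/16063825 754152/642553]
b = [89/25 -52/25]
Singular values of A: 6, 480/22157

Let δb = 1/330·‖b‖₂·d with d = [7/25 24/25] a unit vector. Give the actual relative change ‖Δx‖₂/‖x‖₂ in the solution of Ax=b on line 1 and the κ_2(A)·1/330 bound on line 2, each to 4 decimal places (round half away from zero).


0.0125
0.8393

largest singular value 6, smallest 480/22157
κ = σ_max/σ_min = 6/(480/22157) = 276.9625
κ_2(A)·‖δb‖/‖b‖ = 0.8393
solve Ax = b  →  x = [-31.3520 -33.8863]
‖b‖₂ = 4.1231 and ‖x‖₂ = 46.1652
Δx = A⁻¹·δb where δb = 1/330·4.1231·d; ‖Δx‖ = 0.5767
dividing the unrounded norms, ‖Δx‖/‖x‖ = 0.0125
tightness: 0.0125 against a bound of 0.8393 (unrounded ratio ≈ 0.0149)


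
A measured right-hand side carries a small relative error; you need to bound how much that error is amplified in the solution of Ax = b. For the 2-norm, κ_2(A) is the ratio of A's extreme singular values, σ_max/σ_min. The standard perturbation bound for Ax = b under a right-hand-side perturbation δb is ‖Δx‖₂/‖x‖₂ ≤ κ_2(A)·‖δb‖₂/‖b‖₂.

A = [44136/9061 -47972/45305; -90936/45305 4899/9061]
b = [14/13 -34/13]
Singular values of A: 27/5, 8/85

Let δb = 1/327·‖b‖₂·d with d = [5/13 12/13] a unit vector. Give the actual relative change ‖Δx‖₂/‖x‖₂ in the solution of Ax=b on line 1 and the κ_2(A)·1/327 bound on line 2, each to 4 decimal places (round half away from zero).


0.0043
0.1755

σ_max = 27/5, σ_min = 8/85
κ = σ_max/σ_min = (27/5)/(8/85) = 57.3750
κ_2(A)·‖δb‖/‖b‖ = 0.1755
solve Ax = b  →  x = [-4.3033 -20.8130]
‖b‖ = 2.8284, ‖x‖ = 21.2532
re-solving with b+δb shifts x by Δx of norm 0.0919
dividing the unrounded norms, ‖Δx‖/‖x‖ = 0.0043
realised/bound (from unrounded values) ≈ 0.0246


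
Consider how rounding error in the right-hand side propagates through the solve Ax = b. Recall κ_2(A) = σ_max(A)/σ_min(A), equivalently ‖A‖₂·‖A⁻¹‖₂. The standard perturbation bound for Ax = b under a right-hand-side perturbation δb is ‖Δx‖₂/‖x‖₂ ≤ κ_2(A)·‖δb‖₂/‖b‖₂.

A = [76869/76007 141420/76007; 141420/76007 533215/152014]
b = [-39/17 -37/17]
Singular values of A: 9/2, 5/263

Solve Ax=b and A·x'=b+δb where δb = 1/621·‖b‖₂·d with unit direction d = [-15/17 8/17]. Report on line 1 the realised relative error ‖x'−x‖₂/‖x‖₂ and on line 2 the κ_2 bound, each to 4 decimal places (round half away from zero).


σ_max = 9/2, σ_min = 5/263
κ = σ_max/σ_min = (9/2)/(5/263) = 236.7000
bound on ‖Δx‖/‖x‖: κ·ε = 236.7000·1/621 = 0.3812
solve Ax = b  →  x = [-46.7255 24.1647]
‖b‖₂ = 3.1623 and ‖x‖₂ = 52.6042
δb = ε·‖b‖·d = [-0.0045 0.0024]; solving A·Δx = δb gives ‖Δx‖ = 0.2679
realised ‖Δx‖/‖x‖ = 0.0051
tightness: 0.0051 against a bound of 0.3812 (unrounded ratio ≈ 0.0134)

0.0051
0.3812
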